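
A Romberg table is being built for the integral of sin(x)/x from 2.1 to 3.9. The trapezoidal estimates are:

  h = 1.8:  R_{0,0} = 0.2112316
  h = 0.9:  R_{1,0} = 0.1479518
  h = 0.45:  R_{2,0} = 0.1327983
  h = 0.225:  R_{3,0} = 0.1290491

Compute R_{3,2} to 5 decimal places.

0.12780

Richardson extrapolation on the trapezoidal column (denominator 4−1=3):
R_{2,1} = (4·0.1327983 − 0.1479518) / 3 = 0.1277471
R_{3,1} = (4·0.1290491 − 0.1327983) / 3 = 0.1277994
R_{3,2} = (16·0.1277994 − 0.1277471) / 15 = 0.1278029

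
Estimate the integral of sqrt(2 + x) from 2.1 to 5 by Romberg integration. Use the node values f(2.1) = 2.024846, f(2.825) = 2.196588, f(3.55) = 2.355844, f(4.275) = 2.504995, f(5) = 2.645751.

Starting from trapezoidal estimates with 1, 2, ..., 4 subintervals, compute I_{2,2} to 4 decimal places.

6.8123

I_{0,0} (trapezoid, 1 panel, h=2.9000): 6.772366
I_{1,0} (trapezoid, 2 panels, h=1.4500): 6.802157
I_{2,0} (trapezoid, 4 panels, h=0.7250): 6.809726
I_{1,1} = 6.802157 + (6.802157 − 6.772366)/3 = 6.812087
I_{2,1} = 6.809726 + (6.809726 − 6.802157)/3 = 6.812249
I_{2,2} = 6.812249 + (6.812249 − 6.812087)/15 = 6.812260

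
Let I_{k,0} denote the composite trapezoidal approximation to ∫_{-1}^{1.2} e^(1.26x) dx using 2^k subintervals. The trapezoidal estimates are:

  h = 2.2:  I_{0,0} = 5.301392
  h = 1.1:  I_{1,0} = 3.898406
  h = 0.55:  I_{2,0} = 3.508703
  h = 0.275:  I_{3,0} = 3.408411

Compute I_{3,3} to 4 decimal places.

Richardson extrapolation on the trapezoidal column (denominator 4−1=3):
I_{1,1} = 3.898406 + (3.898406 − 5.301392)/3 = 3.430744
I_{2,1} = 3.508703 + (3.508703 − 3.898406)/3 = 3.378802
I_{3,1} = 3.408411 + (3.408411 − 3.508703)/3 = 3.374980
I_{2,2} = (16·3.378802 − 3.430744) / 15 = 3.375339
I_{3,2} = (16·3.374980 − 3.378802) / 15 = 3.374725
I_{3,3} = 3.374725 + (3.374725 − 3.375339)/63 = 3.374715

3.3747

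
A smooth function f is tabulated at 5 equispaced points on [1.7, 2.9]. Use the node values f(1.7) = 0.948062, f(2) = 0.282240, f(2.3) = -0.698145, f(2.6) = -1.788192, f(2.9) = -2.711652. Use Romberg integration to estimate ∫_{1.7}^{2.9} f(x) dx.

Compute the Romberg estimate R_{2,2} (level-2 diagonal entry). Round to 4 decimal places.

-0.9188

R_{0,0} (trapezoid, 1 panel, h=1.2000): -1.058154
R_{1,0} (trapezoid, 2 panels, h=0.6000): -0.947964
R_{2,0} (trapezoid, 4 panels, h=0.3000): -0.925768
R_{1,1} = -0.947964 + (-0.947964 − (-1.058154))/3 = -0.911234
R_{2,1} = -0.925768 + (-0.925768 − (-0.947964))/3 = -0.918369
R_{2,2} = -0.918369 + (-0.918369 − (-0.911234))/15 = -0.918845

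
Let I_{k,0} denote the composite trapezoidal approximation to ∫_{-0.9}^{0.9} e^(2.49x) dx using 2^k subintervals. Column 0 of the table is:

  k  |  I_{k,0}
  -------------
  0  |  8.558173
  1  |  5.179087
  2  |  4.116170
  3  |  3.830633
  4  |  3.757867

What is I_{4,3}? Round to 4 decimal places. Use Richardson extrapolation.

Richardson extrapolation on the trapezoidal column (denominator 4−1=3):
I_{2,1} = 4.116170 + (4.116170 − 5.179087)/3 = 3.761864
I_{3,1} = (4·3.830633 − 4.116170) / 3 = 3.735454
I_{4,1} = (4·3.757867 − 3.830633) / 3 = 3.733612
I_{3,2} = 3.735454 + (3.735454 − 3.761864)/15 = 3.733693
I_{4,2} = 3.733612 + (3.733612 − 3.735454)/15 = 3.733489
I_{4,3} = 3.733489 + (3.733489 − 3.733693)/63 = 3.733486

3.7335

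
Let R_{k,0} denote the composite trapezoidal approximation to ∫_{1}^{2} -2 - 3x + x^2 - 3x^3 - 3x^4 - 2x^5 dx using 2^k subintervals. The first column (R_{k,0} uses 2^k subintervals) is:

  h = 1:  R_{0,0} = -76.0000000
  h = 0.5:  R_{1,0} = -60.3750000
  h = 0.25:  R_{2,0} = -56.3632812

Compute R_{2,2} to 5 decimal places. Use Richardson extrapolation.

R_{1,1} = (4·(-60.3750000) − (-76.0000000)) / 3 = -55.1666667
R_{2,1} = (4·(-56.3632812) − (-60.3750000)) / 3 = -55.0260416
R_{2,2} = (16·(-55.0260416) − (-55.1666667)) / 15 = -55.0166666

-55.01667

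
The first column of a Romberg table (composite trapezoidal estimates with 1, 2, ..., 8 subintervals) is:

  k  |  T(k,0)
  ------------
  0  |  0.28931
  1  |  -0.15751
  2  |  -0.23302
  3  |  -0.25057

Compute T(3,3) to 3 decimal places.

-0.256

T(1,1) = -0.15751 + (-0.15751 − 0.28931)/3 = -0.30645
T(2,1) = -0.23302 + (-0.23302 − (-0.15751))/3 = -0.25819
T(3,1) = (4·(-0.25057) − (-0.23302)) / 3 = -0.25642
T(2,2) = -0.25819 + (-0.25819 − (-0.30645))/15 = -0.25497
T(3,2) = (16·(-0.25642) − (-0.25819)) / 15 = -0.25630
T(3,3) = -0.25630 + (-0.25630 − (-0.25497))/63 = -0.25632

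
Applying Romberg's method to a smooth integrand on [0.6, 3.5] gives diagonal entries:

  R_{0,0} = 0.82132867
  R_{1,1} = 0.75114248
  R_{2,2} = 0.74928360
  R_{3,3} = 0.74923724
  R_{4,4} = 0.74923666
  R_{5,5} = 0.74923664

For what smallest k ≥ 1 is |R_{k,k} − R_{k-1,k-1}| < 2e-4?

k = 3

|R_{1,1} − R_{0,0}| = 0.07018619 ≥ 2e-4
|R_{2,2} − R_{1,1}| = 0.00185888 ≥ 2e-4
|R_{3,3} − R_{2,2}| = 0.00004636 < 2e-4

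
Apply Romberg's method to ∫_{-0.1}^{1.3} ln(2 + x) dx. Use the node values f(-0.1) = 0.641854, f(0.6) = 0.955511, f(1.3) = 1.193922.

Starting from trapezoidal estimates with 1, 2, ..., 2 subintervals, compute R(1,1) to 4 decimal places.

R(0,0) (trapezoid, 1 panel, h=1.4000): 1.285043
R(1,0) (trapezoid, 2 panels, h=0.7000): 1.311379
R(1,1) = 1.311379 + (1.311379 − 1.285043)/3 = 1.320158

1.3202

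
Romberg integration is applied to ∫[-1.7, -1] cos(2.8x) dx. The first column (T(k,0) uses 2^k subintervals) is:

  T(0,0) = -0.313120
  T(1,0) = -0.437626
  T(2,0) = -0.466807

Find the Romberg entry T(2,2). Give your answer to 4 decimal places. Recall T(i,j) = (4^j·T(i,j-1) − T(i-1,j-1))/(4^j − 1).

T(1,1) = -0.437626 + (-0.437626 − (-0.313120))/3 = -0.479128
T(2,1) = (4·(-0.466807) − (-0.437626)) / 3 = -0.476534
T(2,2) = (16·(-0.476534) − (-0.479128)) / 15 = -0.476361
(Column j=1 coincides with Simpson's rule on the same nodes.)

-0.4764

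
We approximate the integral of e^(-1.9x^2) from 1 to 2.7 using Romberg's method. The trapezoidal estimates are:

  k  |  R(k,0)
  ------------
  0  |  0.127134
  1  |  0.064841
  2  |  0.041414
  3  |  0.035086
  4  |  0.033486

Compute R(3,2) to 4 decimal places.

R(2,1) = (4·0.041414 − 0.064841) / 3 = 0.033605
R(3,1) = (4·0.035086 − 0.041414) / 3 = 0.032977
R(3,2) = (16·0.032977 − 0.033605) / 15 = 0.032935

0.0329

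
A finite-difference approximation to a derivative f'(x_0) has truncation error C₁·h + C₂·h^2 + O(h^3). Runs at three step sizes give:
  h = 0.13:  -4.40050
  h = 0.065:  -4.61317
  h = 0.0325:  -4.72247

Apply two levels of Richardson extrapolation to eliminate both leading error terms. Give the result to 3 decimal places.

First eliminate the h term (factor 2^1 = 2):
  B₁ = (2·(-4.61317) − (-4.40050))/1 = -4.82584
  B₂ = (2·(-4.72247) − (-4.61317))/1 = -4.83177
Then eliminate the h^2 term (factor 2^2 = 4):
  (4·(-4.83177) − (-4.82584))/3 = -4.83375

-4.834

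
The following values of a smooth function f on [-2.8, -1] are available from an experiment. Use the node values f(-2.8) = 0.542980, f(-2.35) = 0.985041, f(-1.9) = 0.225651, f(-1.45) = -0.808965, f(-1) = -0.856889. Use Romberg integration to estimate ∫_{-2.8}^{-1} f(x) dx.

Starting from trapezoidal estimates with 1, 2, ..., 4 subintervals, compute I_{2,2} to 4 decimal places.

0.1229

I_{0,0} (trapezoid, 1 panel, h=1.8000): -0.282518
I_{1,0} (trapezoid, 2 panels, h=0.9000): 0.061827
I_{2,0} (trapezoid, 4 panels, h=0.4500): 0.110148
I_{1,1} = 0.061827 + (0.061827 − (-0.282518))/3 = 0.176609
I_{2,1} = 0.110148 + (0.110148 − 0.061827)/3 = 0.126255
I_{2,2} = 0.126255 + (0.126255 − 0.176609)/15 = 0.122898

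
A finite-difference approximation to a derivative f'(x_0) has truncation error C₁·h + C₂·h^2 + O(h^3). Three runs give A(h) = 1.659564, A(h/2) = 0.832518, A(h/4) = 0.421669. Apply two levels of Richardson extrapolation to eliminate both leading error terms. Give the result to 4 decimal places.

0.0126

First eliminate the h term (factor 2^1 = 2):
  B₁ = (2·0.832518 − 1.659564)/1 = 0.005472
  B₂ = (2·0.421669 − 0.832518)/1 = 0.010820
Then eliminate the h^2 term (factor 2^2 = 4):
  (4·0.010820 − 0.005472)/3 = 0.012603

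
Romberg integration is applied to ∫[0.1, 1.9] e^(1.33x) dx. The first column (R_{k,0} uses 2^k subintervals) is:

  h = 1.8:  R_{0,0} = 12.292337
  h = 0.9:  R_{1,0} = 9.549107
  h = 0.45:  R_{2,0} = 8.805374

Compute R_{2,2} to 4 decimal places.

8.5523

Richardson extrapolation on the trapezoidal column (denominator 4−1=3):
R_{1,1} = (4·9.549107 − 12.292337) / 3 = 8.634697
R_{2,1} = 8.805374 + (8.805374 − 9.549107)/3 = 8.557463
R_{2,2} = (16·8.557463 − 8.634697) / 15 = 8.552314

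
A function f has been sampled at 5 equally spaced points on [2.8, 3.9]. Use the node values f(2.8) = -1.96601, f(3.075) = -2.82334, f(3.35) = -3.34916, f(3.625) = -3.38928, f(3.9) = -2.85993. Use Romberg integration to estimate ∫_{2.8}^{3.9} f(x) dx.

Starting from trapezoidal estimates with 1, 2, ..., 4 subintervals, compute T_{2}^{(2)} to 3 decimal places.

-3.334

T_{0}^{(0)} (trapezoid, 1 panel, h=1.1000): -2.65427
T_{1}^{(0)} (trapezoid, 2 panels, h=0.5500): -3.16917
T_{2}^{(0)} (trapezoid, 4 panels, h=0.2750): -3.29306
T_{1}^{(1)} = -3.16917 + (-3.16917 − (-2.65427))/3 = -3.34080
T_{2}^{(1)} = -3.29306 + (-3.29306 − (-3.16917))/3 = -3.33436
T_{2}^{(2)} = -3.33436 + (-3.33436 − (-3.34080))/15 = -3.33393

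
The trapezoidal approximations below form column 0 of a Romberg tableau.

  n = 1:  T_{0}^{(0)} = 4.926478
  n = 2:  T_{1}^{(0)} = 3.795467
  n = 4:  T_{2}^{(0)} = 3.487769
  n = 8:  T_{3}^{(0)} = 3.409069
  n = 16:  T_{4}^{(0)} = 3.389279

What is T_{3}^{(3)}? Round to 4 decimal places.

3.3827

Richardson extrapolation on the trapezoidal column (denominator 4−1=3):
T_{1}^{(1)} = (4·3.795467 − 4.926478) / 3 = 3.418463
T_{2}^{(1)} = 3.487769 + (3.487769 − 3.795467)/3 = 3.385203
T_{3}^{(1)} = 3.409069 + (3.409069 − 3.487769)/3 = 3.382836
T_{2}^{(2)} = (16·3.385203 − 3.418463) / 15 = 3.382986
T_{3}^{(2)} = (16·3.382836 − 3.385203) / 15 = 3.382678
T_{3}^{(3)} = 3.382678 + (3.382678 − 3.382986)/63 = 3.382673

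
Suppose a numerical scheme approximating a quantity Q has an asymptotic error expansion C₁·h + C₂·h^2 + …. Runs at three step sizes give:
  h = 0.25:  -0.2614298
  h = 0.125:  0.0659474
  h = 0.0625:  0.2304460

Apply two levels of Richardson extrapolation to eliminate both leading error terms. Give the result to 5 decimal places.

0.39548

First eliminate the h term (factor 2^1 = 2):
  B₁ = (2·0.0659474 − (-0.2614298))/1 = 0.3933246
  B₂ = (2·0.2304460 − 0.0659474)/1 = 0.3949446
Then eliminate the h^2 term (factor 2^2 = 4):
  (4·0.3949446 − 0.3933246)/3 = 0.3954846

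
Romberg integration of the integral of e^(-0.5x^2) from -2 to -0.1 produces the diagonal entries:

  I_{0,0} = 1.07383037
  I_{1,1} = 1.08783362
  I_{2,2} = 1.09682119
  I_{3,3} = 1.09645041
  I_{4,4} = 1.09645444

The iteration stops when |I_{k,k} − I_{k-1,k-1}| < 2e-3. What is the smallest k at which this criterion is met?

|I_{1,1} − I_{0,0}| = 0.01400325 ≥ 2e-3
|I_{2,2} − I_{1,1}| = 0.00898757 ≥ 2e-3
|I_{3,3} − I_{2,2}| = 0.00037078 < 2e-3

k = 3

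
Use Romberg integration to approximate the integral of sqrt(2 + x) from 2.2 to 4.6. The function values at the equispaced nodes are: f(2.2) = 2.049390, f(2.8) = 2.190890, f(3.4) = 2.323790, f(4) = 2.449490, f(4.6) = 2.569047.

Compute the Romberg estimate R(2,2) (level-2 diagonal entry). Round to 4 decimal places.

5.5655

R(0,0) (trapezoid, 1 panel, h=2.4000): 5.542124
R(1,0) (trapezoid, 2 panels, h=1.2000): 5.559610
R(2,0) (trapezoid, 4 panels, h=0.6000): 5.564033
R(1,1) = 5.559610 + (5.559610 − 5.542124)/3 = 5.565439
R(2,1) = 5.564033 + (5.564033 − 5.559610)/3 = 5.565507
R(2,2) = 5.565507 + (5.565507 − 5.565439)/15 = 5.565512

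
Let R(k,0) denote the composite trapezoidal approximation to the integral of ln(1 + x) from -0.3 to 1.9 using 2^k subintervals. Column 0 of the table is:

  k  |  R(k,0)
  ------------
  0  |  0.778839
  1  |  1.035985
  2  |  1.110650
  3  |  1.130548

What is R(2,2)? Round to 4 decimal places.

1.1365

Richardson extrapolation on the trapezoidal column (denominator 4−1=3):
R(1,1) = (4·1.035985 − 0.778839) / 3 = 1.121700
R(2,1) = (4·1.110650 − 1.035985) / 3 = 1.135538
R(2,2) = (16·1.135538 − 1.121700) / 15 = 1.136461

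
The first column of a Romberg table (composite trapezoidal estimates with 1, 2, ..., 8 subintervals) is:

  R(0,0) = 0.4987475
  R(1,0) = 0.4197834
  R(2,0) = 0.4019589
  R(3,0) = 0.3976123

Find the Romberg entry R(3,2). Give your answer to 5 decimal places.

0.39617

R(2,1) = (4·0.4019589 − 0.4197834) / 3 = 0.3960174
R(3,1) = (4·0.3976123 − 0.4019589) / 3 = 0.3961634
R(3,2) = 0.3961634 + (0.3961634 − 0.3960174)/15 = 0.3961731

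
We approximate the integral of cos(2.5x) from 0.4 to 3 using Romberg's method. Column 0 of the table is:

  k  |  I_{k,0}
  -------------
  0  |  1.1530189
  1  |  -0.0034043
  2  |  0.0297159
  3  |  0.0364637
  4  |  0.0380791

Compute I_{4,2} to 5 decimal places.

I_{3,1} = 0.0364637 + (0.0364637 − 0.0297159)/3 = 0.0387130
I_{4,1} = (4·0.0380791 − 0.0364637) / 3 = 0.0386176
I_{4,2} = 0.0386176 + (0.0386176 − 0.0387130)/15 = 0.0386112

0.03861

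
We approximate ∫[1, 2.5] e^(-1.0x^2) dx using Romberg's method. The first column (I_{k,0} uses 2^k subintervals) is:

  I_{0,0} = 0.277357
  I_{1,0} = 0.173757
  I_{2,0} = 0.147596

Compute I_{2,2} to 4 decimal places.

Richardson extrapolation on the trapezoidal column (denominator 4−1=3):
I_{1,1} = (4·0.173757 − 0.277357) / 3 = 0.139224
I_{2,1} = 0.147596 + (0.147596 − 0.173757)/3 = 0.138876
I_{2,2} = (16·0.138876 − 0.139224) / 15 = 0.138853
(Column j=1 coincides with Simpson's rule on the same nodes.)

0.1389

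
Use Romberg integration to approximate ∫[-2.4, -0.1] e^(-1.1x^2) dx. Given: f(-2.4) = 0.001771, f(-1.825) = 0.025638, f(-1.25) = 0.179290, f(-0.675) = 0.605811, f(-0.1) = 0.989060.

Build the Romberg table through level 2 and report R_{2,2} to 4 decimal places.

R_{0,0} (trapezoid, 1 panel, h=2.3000): 1.139456
R_{1,0} (trapezoid, 2 panels, h=1.1500): 0.775911
R_{2,0} (trapezoid, 4 panels, h=0.5750): 0.751039
R_{1,1} = 0.775911 + (0.775911 − 1.139456)/3 = 0.654729
R_{2,1} = 0.751039 + (0.751039 − 0.775911)/3 = 0.742748
R_{2,2} = 0.742748 + (0.742748 − 0.654729)/15 = 0.748616

0.7486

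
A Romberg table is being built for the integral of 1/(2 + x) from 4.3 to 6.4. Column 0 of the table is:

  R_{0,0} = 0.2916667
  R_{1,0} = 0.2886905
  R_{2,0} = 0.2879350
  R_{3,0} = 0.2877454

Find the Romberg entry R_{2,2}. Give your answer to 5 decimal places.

R_{1,1} = (4·0.2886905 − 0.2916667) / 3 = 0.2876984
R_{2,1} = 0.2879350 + (0.2879350 − 0.2886905)/3 = 0.2876832
R_{2,2} = 0.2876832 + (0.2876832 − 0.2876984)/15 = 0.2876822

0.28768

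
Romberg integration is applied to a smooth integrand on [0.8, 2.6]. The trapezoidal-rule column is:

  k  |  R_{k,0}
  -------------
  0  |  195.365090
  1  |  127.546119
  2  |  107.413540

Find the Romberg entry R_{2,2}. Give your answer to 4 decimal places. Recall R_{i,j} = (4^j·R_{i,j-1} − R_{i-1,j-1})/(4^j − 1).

100.4202

Richardson extrapolation on the trapezoidal column (denominator 4−1=3):
R_{1,1} = 127.546119 + (127.546119 − 195.365090)/3 = 104.939795
R_{2,1} = 107.413540 + (107.413540 − 127.546119)/3 = 100.702680
R_{2,2} = 100.702680 + (100.702680 − 104.939795)/15 = 100.420206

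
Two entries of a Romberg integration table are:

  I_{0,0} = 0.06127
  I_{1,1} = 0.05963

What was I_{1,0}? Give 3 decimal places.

From I_{1,1} = (4·I_{1,0} − I_{0,0})/3, solve for I_{1,0}:
4·I_{1,0} = 3·0.05963 + 0.06127 = 0.24016
I_{1,0} = 0.06004

0.060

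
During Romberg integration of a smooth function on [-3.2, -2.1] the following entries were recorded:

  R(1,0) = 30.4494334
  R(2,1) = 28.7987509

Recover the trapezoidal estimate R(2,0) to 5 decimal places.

29.21142

From R(2,1) = (4·R(2,0) − R(1,0))/3, solve for R(2,0):
4·R(2,0) = 3·28.7987509 + 30.4494334 = 116.8456861
R(2,0) = 29.2114215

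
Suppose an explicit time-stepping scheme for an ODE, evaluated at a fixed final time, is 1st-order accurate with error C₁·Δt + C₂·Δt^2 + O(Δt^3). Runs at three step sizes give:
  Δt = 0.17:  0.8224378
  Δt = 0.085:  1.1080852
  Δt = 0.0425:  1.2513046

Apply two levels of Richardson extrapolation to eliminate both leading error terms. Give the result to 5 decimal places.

1.39479

First eliminate the Δt term (factor 2^1 = 2):
  B₁ = (2·1.1080852 − 0.8224378)/1 = 1.3937326
  B₂ = (2·1.2513046 − 1.1080852)/1 = 1.3945240
Then eliminate the Δt^2 term (factor 2^2 = 4):
  (4·1.3945240 − 1.3937326)/3 = 1.3947878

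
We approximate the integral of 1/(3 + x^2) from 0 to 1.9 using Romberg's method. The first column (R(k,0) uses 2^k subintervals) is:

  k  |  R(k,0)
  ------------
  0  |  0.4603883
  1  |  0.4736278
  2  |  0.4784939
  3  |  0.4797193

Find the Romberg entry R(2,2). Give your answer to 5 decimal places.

Richardson extrapolation on the trapezoidal column (denominator 4−1=3):
R(1,1) = 0.4736278 + (0.4736278 − 0.4603883)/3 = 0.4780410
R(2,1) = (4·0.4784939 − 0.4736278) / 3 = 0.4801159
R(2,2) = 0.4801159 + (0.4801159 − 0.4780410)/15 = 0.4802542

0.48025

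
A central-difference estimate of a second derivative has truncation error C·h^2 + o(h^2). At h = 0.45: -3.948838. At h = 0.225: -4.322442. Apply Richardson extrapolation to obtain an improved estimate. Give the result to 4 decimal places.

-4.4470

The leading error scales as h^2; refining by a factor of 2 reduces it by 2^2 = 4.
Extrapolated value = (4·A(h/2) − A(h)) / (4 − 1)
= (4·(-4.322442) − (-3.948838)) / 3
= -13.340930 / 3 = -4.446977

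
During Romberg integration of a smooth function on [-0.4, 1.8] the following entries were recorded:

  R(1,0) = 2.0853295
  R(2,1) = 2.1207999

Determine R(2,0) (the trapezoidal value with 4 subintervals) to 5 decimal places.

From R(2,1) = (4·R(2,0) − R(1,0))/3, solve for R(2,0):
4·R(2,0) = 3·2.1207999 + 2.0853295 = 8.4477292
R(2,0) = 2.1119323

2.11193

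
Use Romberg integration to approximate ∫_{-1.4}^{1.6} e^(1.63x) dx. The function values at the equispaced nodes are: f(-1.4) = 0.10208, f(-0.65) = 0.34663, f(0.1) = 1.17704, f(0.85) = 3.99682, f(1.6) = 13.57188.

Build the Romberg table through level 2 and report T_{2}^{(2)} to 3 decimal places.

T_{0}^{(0)} (trapezoid, 1 panel, h=3.0000): 20.51094
T_{1}^{(0)} (trapezoid, 2 panels, h=1.5000): 12.02103
T_{2}^{(0)} (trapezoid, 4 panels, h=0.7500): 9.26810
T_{1}^{(1)} = 12.02103 + (12.02103 − 20.51094)/3 = 9.19106
T_{2}^{(1)} = 9.26810 + (9.26810 − 12.02103)/3 = 8.35046
T_{2}^{(2)} = 8.35046 + (8.35046 − 9.19106)/15 = 8.29442

8.294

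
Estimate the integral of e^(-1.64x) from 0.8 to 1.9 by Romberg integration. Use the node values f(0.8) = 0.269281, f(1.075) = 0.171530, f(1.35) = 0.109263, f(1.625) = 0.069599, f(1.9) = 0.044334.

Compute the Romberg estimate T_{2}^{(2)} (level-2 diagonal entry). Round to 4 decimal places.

T_{0}^{(0)} (trapezoid, 1 panel, h=1.1000): 0.172488
T_{1}^{(0)} (trapezoid, 2 panels, h=0.5500): 0.146339
T_{2}^{(0)} (trapezoid, 4 panels, h=0.2750): 0.139480
T_{1}^{(1)} = 0.146339 + (0.146339 − 0.172488)/3 = 0.137623
T_{2}^{(1)} = 0.139480 + (0.139480 − 0.146339)/3 = 0.137194
T_{2}^{(2)} = 0.137194 + (0.137194 − 0.137623)/15 = 0.137165

0.1372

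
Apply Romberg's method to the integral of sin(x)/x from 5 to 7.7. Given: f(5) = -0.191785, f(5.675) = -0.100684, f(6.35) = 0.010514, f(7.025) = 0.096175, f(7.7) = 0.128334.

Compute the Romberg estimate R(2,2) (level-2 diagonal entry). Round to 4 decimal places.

-0.0139

R(0,0) (trapezoid, 1 panel, h=2.7000): -0.085659
R(1,0) (trapezoid, 2 panels, h=1.3500): -0.028636
R(2,0) (trapezoid, 4 panels, h=0.6750): -0.017361
R(1,1) = -0.028636 + (-0.028636 − (-0.085659))/3 = -0.009628
R(2,1) = -0.017361 + (-0.017361 − (-0.028636))/3 = -0.013603
R(2,2) = -0.013603 + (-0.013603 − (-0.009628))/15 = -0.013868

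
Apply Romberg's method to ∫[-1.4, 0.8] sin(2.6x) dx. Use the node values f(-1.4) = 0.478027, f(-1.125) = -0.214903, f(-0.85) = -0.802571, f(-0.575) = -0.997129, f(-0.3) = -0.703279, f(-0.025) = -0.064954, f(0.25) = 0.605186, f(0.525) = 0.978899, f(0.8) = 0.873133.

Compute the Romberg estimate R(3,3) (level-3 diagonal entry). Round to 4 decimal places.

-0.1506

R(0,0) (trapezoid, 1 panel, h=2.2000): 1.486276
R(1,0) (trapezoid, 2 panels, h=1.1000): -0.030469
R(2,0) (trapezoid, 4 panels, h=0.5500): -0.123796
R(3,0) (trapezoid, 8 panels, h=0.2750): -0.143872
R(1,1) = -0.030469 + (-0.030469 − 1.486276)/3 = -0.536051
R(2,1) = -0.123796 + (-0.123796 − (-0.030469))/3 = -0.154905
R(3,1) = -0.143872 + (-0.143872 − (-0.123796))/3 = -0.150564
R(2,2) = -0.154905 + (-0.154905 − (-0.536051))/15 = -0.129495
R(3,2) = -0.150564 + (-0.150564 − (-0.154905))/15 = -0.150275
R(3,3) = -0.150275 + (-0.150275 − (-0.129495))/63 = -0.150605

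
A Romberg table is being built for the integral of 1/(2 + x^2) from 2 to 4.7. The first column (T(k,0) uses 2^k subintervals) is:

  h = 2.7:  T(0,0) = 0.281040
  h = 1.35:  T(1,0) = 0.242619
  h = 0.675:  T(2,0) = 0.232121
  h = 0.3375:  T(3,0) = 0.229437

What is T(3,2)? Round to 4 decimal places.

T(2,1) = 0.232121 + (0.232121 − 0.242619)/3 = 0.228622
T(3,1) = 0.229437 + (0.229437 − 0.232121)/3 = 0.228542
T(3,2) = 0.228542 + (0.228542 − 0.228622)/15 = 0.228537
(Column j=1 coincides with Simpson's rule on the same nodes.)

0.2285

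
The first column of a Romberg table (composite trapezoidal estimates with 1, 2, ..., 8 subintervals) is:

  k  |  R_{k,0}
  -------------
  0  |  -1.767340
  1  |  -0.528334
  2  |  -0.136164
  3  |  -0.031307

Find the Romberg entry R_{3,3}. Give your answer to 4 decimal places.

0.0043

Richardson extrapolation on the trapezoidal column (denominator 4−1=3):
R_{1,1} = -0.528334 + (-0.528334 − (-1.767340))/3 = -0.115332
R_{2,1} = -0.136164 + (-0.136164 − (-0.528334))/3 = -0.005441
R_{3,1} = (4·(-0.031307) − (-0.136164)) / 3 = 0.003645
R_{2,2} = (16·(-0.005441) − (-0.115332)) / 15 = 0.001885
R_{3,2} = (16·0.003645 − (-0.005441)) / 15 = 0.004251
R_{3,3} = (64·0.004251 − 0.001885) / 63 = 0.004289
(Column j=1 coincides with Simpson's rule on the same nodes.)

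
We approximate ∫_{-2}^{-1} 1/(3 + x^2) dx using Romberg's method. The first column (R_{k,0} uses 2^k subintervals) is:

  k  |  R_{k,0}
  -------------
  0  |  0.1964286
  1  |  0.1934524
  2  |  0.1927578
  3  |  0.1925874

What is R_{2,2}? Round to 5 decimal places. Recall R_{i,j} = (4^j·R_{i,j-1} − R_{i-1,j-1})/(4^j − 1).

0.19253

R_{1,1} = 0.1934524 + (0.1934524 − 0.1964286)/3 = 0.1924603
R_{2,1} = (4·0.1927578 − 0.1934524) / 3 = 0.1925263
R_{2,2} = (16·0.1925263 − 0.1924603) / 15 = 0.1925307
(Column j=1 coincides with Simpson's rule on the same nodes.)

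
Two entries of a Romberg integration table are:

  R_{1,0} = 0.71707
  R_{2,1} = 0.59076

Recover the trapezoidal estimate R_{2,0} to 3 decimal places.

From R_{2,1} = (4·R_{2,0} − R_{1,0})/3, solve for R_{2,0}:
4·R_{2,0} = 3·0.59076 + 0.71707 = 2.48935
R_{2,0} = 0.62234

0.622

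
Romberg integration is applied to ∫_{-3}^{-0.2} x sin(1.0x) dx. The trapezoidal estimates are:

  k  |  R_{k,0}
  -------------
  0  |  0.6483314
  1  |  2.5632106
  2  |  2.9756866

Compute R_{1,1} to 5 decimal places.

3.20150

Richardson extrapolation on the trapezoidal column (denominator 4−1=3):
R_{1,1} = (4·2.5632106 − 0.6483314) / 3 = 3.2015037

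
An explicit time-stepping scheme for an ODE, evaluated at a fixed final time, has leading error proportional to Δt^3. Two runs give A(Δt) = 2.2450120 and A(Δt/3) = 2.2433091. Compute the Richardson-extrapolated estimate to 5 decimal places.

2.24324

The leading error scales as Δt^3; refining by a factor of 3 reduces it by 3^3 = 27.
Extrapolated value = (27·A(Δt/3) − A(Δt)) / (27 − 1)
= (27·2.2433091 − 2.2450120) / 26
= 58.3243337 / 26 = 2.2432436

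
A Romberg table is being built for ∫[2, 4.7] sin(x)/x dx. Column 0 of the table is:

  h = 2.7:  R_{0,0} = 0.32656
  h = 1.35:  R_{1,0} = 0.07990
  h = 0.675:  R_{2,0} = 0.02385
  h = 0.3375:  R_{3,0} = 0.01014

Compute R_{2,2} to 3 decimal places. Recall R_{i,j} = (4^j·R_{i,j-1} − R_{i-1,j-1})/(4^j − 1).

0.006

Richardson extrapolation on the trapezoidal column (denominator 4−1=3):
R_{1,1} = (4·0.07990 − 0.32656) / 3 = -0.00232
R_{2,1} = 0.02385 + (0.02385 − 0.07990)/3 = 0.00517
R_{2,2} = 0.00517 + (0.00517 − (-0.00232))/15 = 0.00567
(Column j=1 coincides with Simpson's rule on the same nodes.)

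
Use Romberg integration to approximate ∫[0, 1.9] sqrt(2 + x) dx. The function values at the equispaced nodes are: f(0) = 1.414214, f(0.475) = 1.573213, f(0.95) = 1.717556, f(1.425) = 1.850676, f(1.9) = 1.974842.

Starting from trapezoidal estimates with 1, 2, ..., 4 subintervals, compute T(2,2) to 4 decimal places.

T(0,0) (trapezoid, 1 panel, h=1.9000): 3.219603
T(1,0) (trapezoid, 2 panels, h=0.9500): 3.241480
T(2,0) (trapezoid, 4 panels, h=0.4750): 3.247087
T(1,1) = 3.241480 + (3.241480 − 3.219603)/3 = 3.248772
T(2,1) = 3.247087 + (3.247087 − 3.241480)/3 = 3.248956
T(2,2) = 3.248956 + (3.248956 − 3.248772)/15 = 3.248968

3.2490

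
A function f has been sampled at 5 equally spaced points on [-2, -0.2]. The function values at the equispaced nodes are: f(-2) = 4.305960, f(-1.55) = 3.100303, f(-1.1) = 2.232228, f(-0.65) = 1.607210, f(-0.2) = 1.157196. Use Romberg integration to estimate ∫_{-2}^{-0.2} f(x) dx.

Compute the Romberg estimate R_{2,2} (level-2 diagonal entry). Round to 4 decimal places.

4.3134

R_{0,0} (trapezoid, 1 panel, h=1.8000): 4.916840
R_{1,0} (trapezoid, 2 panels, h=0.9000): 4.467425
R_{2,0} (trapezoid, 4 panels, h=0.4500): 4.352094
R_{1,1} = 4.467425 + (4.467425 − 4.916840)/3 = 4.317620
R_{2,1} = 4.352094 + (4.352094 − 4.467425)/3 = 4.313650
R_{2,2} = 4.313650 + (4.313650 − 4.317620)/15 = 4.313385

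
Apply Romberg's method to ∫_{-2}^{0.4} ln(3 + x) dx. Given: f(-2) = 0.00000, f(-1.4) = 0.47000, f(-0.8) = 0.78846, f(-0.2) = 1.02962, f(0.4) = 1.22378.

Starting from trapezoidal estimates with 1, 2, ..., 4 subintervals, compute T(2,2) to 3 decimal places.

1.760

T(0,0) (trapezoid, 1 panel, h=2.4000): 1.46854
T(1,0) (trapezoid, 2 panels, h=1.2000): 1.68042
T(2,0) (trapezoid, 4 panels, h=0.6000): 1.73998
T(1,1) = 1.68042 + (1.68042 − 1.46854)/3 = 1.75105
T(2,1) = 1.73998 + (1.73998 − 1.68042)/3 = 1.75983
T(2,2) = 1.75983 + (1.75983 − 1.75105)/15 = 1.76042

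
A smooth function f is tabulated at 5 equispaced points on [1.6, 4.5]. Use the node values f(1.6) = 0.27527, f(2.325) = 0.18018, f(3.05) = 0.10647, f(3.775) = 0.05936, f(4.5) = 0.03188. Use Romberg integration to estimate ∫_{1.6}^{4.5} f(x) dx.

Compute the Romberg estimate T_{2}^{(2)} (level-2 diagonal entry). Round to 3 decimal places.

T_{0}^{(0)} (trapezoid, 1 panel, h=2.9000): 0.44537
T_{1}^{(0)} (trapezoid, 2 panels, h=1.4500): 0.37707
T_{2}^{(0)} (trapezoid, 4 panels, h=0.7250): 0.36220
T_{1}^{(1)} = 0.37707 + (0.37707 − 0.44537)/3 = 0.35430
T_{2}^{(1)} = 0.36220 + (0.36220 − 0.37707)/3 = 0.35724
T_{2}^{(2)} = 0.35724 + (0.35724 − 0.35430)/15 = 0.35744

0.357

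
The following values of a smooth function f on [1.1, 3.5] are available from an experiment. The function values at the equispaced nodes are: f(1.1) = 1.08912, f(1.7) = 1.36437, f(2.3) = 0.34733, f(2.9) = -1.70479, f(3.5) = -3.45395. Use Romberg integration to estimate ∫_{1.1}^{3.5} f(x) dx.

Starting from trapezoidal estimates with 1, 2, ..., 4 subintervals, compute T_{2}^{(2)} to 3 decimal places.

T_{0}^{(0)} (trapezoid, 1 panel, h=2.4000): -2.83780
T_{1}^{(0)} (trapezoid, 2 panels, h=1.2000): -1.00210
T_{2}^{(0)} (trapezoid, 4 panels, h=0.6000): -0.70530
T_{1}^{(1)} = -1.00210 + (-1.00210 − (-2.83780))/3 = -0.39020
T_{2}^{(1)} = -0.70530 + (-0.70530 − (-1.00210))/3 = -0.60637
T_{2}^{(2)} = -0.60637 + (-0.60637 − (-0.39020))/15 = -0.62078

-0.621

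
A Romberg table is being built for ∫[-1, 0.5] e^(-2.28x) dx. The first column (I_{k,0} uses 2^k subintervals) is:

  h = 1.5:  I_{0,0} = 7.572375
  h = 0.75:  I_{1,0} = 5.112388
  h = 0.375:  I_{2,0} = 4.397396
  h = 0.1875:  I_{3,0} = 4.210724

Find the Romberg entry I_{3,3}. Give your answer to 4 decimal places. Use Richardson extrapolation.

I_{1,1} = (4·5.112388 − 7.572375) / 3 = 4.292392
I_{2,1} = 4.397396 + (4.397396 − 5.112388)/3 = 4.159065
I_{3,1} = 4.210724 + (4.210724 − 4.397396)/3 = 4.148500
I_{2,2} = (16·4.159065 − 4.292392) / 15 = 4.150177
I_{3,2} = 4.148500 + (4.148500 − 4.159065)/15 = 4.147796
I_{3,3} = (64·4.147796 − 4.150177) / 63 = 4.147758
(Column j=1 coincides with Simpson's rule on the same nodes.)

4.1478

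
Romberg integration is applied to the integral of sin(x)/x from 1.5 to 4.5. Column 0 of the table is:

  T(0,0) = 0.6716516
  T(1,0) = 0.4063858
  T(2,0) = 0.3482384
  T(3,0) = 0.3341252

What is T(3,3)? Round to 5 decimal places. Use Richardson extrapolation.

0.32946

Richardson extrapolation on the trapezoidal column (denominator 4−1=3):
T(1,1) = (4·0.4063858 − 0.6716516) / 3 = 0.3179639
T(2,1) = 0.3482384 + (0.3482384 − 0.4063858)/3 = 0.3288559
T(3,1) = (4·0.3341252 − 0.3482384) / 3 = 0.3294208
T(2,2) = 0.3288559 + (0.3288559 − 0.3179639)/15 = 0.3295820
T(3,2) = 0.3294208 + (0.3294208 − 0.3288559)/15 = 0.3294585
T(3,3) = 0.3294585 + (0.3294585 − 0.3295820)/63 = 0.3294565
(Column j=1 coincides with Simpson's rule on the same nodes.)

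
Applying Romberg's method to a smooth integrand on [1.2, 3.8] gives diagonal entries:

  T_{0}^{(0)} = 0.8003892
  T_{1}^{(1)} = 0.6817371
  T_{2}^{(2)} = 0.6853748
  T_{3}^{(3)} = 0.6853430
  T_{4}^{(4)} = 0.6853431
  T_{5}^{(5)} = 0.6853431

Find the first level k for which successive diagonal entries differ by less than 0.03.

k = 2

|T_{1}^{(1)} − T_{0}^{(0)}| = 0.1186521 ≥ 0.03
|T_{2}^{(2)} − T_{1}^{(1)}| = 0.0036377 < 0.03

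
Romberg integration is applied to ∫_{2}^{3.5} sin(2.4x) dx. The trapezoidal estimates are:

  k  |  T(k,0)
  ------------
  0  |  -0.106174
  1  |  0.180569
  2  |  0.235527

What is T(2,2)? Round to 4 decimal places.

Richardson extrapolation on the trapezoidal column (denominator 4−1=3):
T(1,1) = (4·0.180569 − (-0.106174)) / 3 = 0.276150
T(2,1) = 0.235527 + (0.235527 − 0.180569)/3 = 0.253846
T(2,2) = 0.253846 + (0.253846 − 0.276150)/15 = 0.252359

0.2524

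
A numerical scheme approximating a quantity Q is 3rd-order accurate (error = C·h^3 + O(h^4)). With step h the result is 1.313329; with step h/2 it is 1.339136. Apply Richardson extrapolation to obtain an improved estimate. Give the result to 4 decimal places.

1.3428

Extrapolated value = (8·A(h/2) − A(h)) / (8 − 1)
= (8·1.339136 − 1.313329) / 7
= 9.399759 / 7 = 1.342823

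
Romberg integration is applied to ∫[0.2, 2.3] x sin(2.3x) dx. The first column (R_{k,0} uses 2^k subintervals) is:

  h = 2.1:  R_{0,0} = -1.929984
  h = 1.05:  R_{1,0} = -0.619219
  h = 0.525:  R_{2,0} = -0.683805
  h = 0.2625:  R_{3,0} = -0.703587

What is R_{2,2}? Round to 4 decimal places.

-0.7402

R_{1,1} = -0.619219 + (-0.619219 − (-1.929984))/3 = -0.182297
R_{2,1} = -0.683805 + (-0.683805 − (-0.619219))/3 = -0.705334
R_{2,2} = -0.705334 + (-0.705334 − (-0.182297))/15 = -0.740203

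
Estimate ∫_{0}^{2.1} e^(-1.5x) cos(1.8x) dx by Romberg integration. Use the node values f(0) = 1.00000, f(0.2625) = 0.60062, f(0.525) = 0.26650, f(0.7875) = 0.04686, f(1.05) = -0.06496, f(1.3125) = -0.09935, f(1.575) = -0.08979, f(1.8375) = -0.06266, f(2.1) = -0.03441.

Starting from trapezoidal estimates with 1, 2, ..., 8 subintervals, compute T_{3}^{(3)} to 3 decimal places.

T_{0}^{(0)} (trapezoid, 1 panel, h=2.1000): 1.01387
T_{1}^{(0)} (trapezoid, 2 panels, h=1.0500): 0.43873
T_{2}^{(0)} (trapezoid, 4 panels, h=0.5250): 0.31214
T_{3}^{(0)} (trapezoid, 8 panels, h=0.2625): 0.28350
T_{1}^{(1)} = 0.43873 + (0.43873 − 1.01387)/3 = 0.24702
T_{2}^{(1)} = 0.31214 + (0.31214 − 0.43873)/3 = 0.26994
T_{3}^{(1)} = 0.28350 + (0.28350 − 0.31214)/3 = 0.27395
T_{2}^{(2)} = 0.26994 + (0.26994 − 0.24702)/15 = 0.27147
T_{3}^{(2)} = 0.27395 + (0.27395 − 0.26994)/15 = 0.27422
T_{3}^{(3)} = 0.27422 + (0.27422 − 0.27147)/63 = 0.27426

0.274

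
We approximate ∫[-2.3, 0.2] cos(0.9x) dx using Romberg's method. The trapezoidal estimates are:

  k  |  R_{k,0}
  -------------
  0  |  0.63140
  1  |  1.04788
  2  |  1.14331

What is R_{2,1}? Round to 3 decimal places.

Richardson extrapolation on the trapezoidal column (denominator 4−1=3):
R_{2,1} = (4·1.14331 − 1.04788) / 3 = 1.17512

1.175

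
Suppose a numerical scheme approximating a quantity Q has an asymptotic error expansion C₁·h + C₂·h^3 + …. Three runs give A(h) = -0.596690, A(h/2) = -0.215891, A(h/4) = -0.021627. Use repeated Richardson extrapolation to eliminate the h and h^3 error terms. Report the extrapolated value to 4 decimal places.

0.1737

First eliminate the h term (factor 2^1 = 2):
  B₁ = (2·(-0.215891) − (-0.596690))/1 = 0.164908
  B₂ = (2·(-0.021627) − (-0.215891))/1 = 0.172637
Then eliminate the h^3 term (factor 2^3 = 8):
  (8·0.172637 − 0.164908)/7 = 0.173741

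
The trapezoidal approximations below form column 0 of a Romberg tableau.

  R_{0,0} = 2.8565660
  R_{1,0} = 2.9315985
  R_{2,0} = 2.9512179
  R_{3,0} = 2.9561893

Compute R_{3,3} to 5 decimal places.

Richardson extrapolation on the trapezoidal column (denominator 4−1=3):
R_{1,1} = (4·2.9315985 − 2.8565660) / 3 = 2.9566093
R_{2,1} = 2.9512179 + (2.9512179 − 2.9315985)/3 = 2.9577577
R_{3,1} = (4·2.9561893 − 2.9512179) / 3 = 2.9578464
R_{2,2} = 2.9577577 + (2.9577577 − 2.9566093)/15 = 2.9578343
R_{3,2} = (16·2.9578464 − 2.9577577) / 15 = 2.9578523
R_{3,3} = 2.9578523 + (2.9578523 − 2.9578343)/63 = 2.9578526
(Column j=1 coincides with Simpson's rule on the same nodes.)

2.95785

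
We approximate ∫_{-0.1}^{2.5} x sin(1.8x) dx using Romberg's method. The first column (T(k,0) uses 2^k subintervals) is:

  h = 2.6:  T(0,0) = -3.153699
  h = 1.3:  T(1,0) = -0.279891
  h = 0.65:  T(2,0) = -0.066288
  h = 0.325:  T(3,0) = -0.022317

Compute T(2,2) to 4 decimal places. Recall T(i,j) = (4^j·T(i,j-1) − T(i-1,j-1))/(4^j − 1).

Richardson extrapolation on the trapezoidal column (denominator 4−1=3):
T(1,1) = (4·(-0.279891) − (-3.153699)) / 3 = 0.678045
T(2,1) = (4·(-0.066288) − (-0.279891)) / 3 = 0.004913
T(2,2) = (16·0.004913 − 0.678045) / 15 = -0.039962

-0.0400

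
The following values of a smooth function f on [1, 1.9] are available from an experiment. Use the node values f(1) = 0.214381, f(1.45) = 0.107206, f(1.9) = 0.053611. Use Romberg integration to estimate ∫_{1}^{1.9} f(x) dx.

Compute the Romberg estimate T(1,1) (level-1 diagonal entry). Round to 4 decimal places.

T(0,0) (trapezoid, 1 panel, h=0.9000): 0.120596
T(1,0) (trapezoid, 2 panels, h=0.4500): 0.108541
T(1,1) = 0.108541 + (0.108541 − 0.120596)/3 = 0.104523

0.1045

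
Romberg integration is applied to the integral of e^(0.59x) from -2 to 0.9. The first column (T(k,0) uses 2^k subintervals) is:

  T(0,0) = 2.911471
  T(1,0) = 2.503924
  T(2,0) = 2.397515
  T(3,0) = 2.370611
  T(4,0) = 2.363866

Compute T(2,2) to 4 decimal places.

T(1,1) = (4·2.503924 − 2.911471) / 3 = 2.368075
T(2,1) = (4·2.397515 − 2.503924) / 3 = 2.362045
T(2,2) = (16·2.362045 − 2.368075) / 15 = 2.361643
(Column j=1 coincides with Simpson's rule on the same nodes.)

2.3616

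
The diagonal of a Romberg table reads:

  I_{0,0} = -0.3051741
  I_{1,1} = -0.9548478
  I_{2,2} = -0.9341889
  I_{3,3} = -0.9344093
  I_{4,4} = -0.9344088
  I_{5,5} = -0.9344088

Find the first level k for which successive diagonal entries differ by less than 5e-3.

k = 3

|I_{1,1} − I_{0,0}| = 0.6496737 ≥ 5e-3
|I_{2,2} − I_{1,1}| = 0.0206589 ≥ 5e-3
|I_{3,3} − I_{2,2}| = 0.0002204 < 5e-3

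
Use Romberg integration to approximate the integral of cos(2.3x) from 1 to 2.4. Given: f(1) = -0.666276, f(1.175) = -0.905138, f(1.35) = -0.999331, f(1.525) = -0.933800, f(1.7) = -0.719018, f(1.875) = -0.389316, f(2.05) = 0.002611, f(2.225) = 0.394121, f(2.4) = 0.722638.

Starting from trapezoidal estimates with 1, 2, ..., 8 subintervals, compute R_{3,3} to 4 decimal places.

-0.6248

R_{0,0} (trapezoid, 1 panel, h=1.4000): 0.039453
R_{1,0} (trapezoid, 2 panels, h=0.7000): -0.483586
R_{2,0} (trapezoid, 4 panels, h=0.3500): -0.590645
R_{3,0} (trapezoid, 8 panels, h=0.1750): -0.616296
R_{1,1} = -0.483586 + (-0.483586 − 0.039453)/3 = -0.657932
R_{2,1} = -0.590645 + (-0.590645 − (-0.483586))/3 = -0.626331
R_{3,1} = -0.616296 + (-0.616296 − (-0.590645))/3 = -0.624846
R_{2,2} = -0.626331 + (-0.626331 − (-0.657932))/15 = -0.624224
R_{3,2} = -0.624846 + (-0.624846 − (-0.626331))/15 = -0.624747
R_{3,3} = -0.624747 + (-0.624747 − (-0.624224))/63 = -0.624755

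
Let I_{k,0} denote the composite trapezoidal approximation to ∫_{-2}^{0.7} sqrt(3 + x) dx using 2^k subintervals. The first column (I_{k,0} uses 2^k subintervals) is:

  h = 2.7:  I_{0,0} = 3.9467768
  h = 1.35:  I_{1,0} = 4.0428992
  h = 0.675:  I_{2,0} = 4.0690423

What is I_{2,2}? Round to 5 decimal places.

4.07794

I_{1,1} = 4.0428992 + (4.0428992 − 3.9467768)/3 = 4.0749400
I_{2,1} = 4.0690423 + (4.0690423 − 4.0428992)/3 = 4.0777567
I_{2,2} = 4.0777567 + (4.0777567 − 4.0749400)/15 = 4.0779445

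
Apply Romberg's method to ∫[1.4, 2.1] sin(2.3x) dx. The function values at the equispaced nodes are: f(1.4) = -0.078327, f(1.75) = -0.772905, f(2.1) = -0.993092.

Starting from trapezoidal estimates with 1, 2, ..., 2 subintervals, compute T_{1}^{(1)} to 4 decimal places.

-0.4857

T_{0}^{(0)} (trapezoid, 1 panel, h=0.7000): -0.374997
T_{1}^{(0)} (trapezoid, 2 panels, h=0.3500): -0.458015
T_{1}^{(1)} = -0.458015 + (-0.458015 − (-0.374997))/3 = -0.485688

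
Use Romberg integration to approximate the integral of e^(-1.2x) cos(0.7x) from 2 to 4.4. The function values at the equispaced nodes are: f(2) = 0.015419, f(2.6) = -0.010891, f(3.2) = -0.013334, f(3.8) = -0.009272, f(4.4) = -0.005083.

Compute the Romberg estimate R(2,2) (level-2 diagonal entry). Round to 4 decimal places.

-0.0195

R(0,0) (trapezoid, 1 panel, h=2.4000): 0.012403
R(1,0) (trapezoid, 2 panels, h=1.2000): -0.009799
R(2,0) (trapezoid, 4 panels, h=0.6000): -0.016997
R(1,1) = -0.009799 + (-0.009799 − 0.012403)/3 = -0.017200
R(2,1) = -0.016997 + (-0.016997 − (-0.009799))/3 = -0.019396
R(2,2) = -0.019396 + (-0.019396 − (-0.017200))/15 = -0.019542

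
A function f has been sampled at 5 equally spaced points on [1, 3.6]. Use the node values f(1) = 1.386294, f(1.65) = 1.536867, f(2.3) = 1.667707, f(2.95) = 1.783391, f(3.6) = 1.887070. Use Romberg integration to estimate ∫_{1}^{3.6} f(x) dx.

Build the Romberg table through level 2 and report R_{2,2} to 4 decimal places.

R_{0,0} (trapezoid, 1 panel, h=2.6000): 4.255373
R_{1,0} (trapezoid, 2 panels, h=1.3000): 4.295706
R_{2,0} (trapezoid, 4 panels, h=0.6500): 4.306021
R_{1,1} = 4.295706 + (4.295706 − 4.255373)/3 = 4.309150
R_{2,1} = 4.306021 + (4.306021 − 4.295706)/3 = 4.309459
R_{2,2} = 4.309459 + (4.309459 − 4.309150)/15 = 4.309480

4.3095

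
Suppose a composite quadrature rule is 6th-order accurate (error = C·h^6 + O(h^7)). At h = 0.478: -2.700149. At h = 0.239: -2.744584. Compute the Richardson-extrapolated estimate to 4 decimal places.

The leading error scales as h^6; refining by a factor of 2 reduces it by 2^6 = 64.
Extrapolated value = (64·A(h/2) − A(h)) / (64 − 1)
= (64·(-2.744584) − (-2.700149)) / 63
= -172.953227 / 63 = -2.745289

-2.7453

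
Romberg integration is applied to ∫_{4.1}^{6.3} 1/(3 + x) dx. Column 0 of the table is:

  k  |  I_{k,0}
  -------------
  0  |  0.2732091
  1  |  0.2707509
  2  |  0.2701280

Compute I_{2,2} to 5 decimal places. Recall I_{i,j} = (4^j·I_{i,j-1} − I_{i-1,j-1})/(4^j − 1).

0.26992

Richardson extrapolation on the trapezoidal column (denominator 4−1=3):
I_{1,1} = (4·0.2707509 − 0.2732091) / 3 = 0.2699315
I_{2,1} = (4·0.2701280 − 0.2707509) / 3 = 0.2699204
I_{2,2} = (16·0.2699204 − 0.2699315) / 15 = 0.2699197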